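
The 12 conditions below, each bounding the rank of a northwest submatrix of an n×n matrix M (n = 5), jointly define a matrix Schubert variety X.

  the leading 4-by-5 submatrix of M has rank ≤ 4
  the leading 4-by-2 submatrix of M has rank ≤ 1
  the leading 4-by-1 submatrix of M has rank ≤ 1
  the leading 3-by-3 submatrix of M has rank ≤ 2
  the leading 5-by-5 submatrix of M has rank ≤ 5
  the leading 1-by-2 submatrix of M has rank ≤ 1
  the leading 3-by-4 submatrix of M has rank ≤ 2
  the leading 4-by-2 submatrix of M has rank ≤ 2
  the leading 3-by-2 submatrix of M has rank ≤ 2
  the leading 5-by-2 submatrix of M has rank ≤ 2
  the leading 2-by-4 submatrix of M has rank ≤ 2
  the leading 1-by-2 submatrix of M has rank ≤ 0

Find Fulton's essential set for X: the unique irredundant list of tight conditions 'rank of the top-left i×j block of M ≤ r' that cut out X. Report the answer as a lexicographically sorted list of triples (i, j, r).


Reconstructing r_w from the 12 given conditions:

  row 1: 0 | 0 | 1 | 1 | 1
  row 2: 1 | 1 | 2 | 2 | 2
  row 3: 1 | 1 | 2 | 2 | 3
  row 4: 1 | 1 | 2 | 3 | 4
  row 5: 1 | 2 | 3 | 4 | 5

reading off 1-entries of Δ²R: w = (3, 1, 5, 4, 2).

|D(w)|=5, |Ess(w)|=3:

[(1, 2, 0), (3, 4, 2), (4, 2, 1)]


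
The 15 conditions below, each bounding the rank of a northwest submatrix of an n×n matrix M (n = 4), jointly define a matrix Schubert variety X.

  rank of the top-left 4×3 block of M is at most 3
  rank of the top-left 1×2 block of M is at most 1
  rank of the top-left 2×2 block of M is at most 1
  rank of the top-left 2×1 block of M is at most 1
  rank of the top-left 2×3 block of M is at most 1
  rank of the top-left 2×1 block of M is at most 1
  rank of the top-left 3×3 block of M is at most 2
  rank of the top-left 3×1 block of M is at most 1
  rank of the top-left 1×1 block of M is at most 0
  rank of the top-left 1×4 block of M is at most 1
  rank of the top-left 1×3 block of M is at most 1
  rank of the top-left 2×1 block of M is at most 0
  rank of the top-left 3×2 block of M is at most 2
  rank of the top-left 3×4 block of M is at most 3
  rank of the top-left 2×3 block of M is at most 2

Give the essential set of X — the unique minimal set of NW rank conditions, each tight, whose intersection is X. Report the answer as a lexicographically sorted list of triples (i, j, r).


Recovering R(i,j) via the rank-extension bound from the 15 conditions:

  R[1]: 0 1 1 1
  R[2]: 0 1 1 2
  R[3]: 1 2 2 3
  R[4]: 1 2 3 4

hence w(1..4) = (2, 4, 1, 3).

|D(w)|=3, |Ess(w)|=2:

[(2, 1, 0), (2, 3, 1)]


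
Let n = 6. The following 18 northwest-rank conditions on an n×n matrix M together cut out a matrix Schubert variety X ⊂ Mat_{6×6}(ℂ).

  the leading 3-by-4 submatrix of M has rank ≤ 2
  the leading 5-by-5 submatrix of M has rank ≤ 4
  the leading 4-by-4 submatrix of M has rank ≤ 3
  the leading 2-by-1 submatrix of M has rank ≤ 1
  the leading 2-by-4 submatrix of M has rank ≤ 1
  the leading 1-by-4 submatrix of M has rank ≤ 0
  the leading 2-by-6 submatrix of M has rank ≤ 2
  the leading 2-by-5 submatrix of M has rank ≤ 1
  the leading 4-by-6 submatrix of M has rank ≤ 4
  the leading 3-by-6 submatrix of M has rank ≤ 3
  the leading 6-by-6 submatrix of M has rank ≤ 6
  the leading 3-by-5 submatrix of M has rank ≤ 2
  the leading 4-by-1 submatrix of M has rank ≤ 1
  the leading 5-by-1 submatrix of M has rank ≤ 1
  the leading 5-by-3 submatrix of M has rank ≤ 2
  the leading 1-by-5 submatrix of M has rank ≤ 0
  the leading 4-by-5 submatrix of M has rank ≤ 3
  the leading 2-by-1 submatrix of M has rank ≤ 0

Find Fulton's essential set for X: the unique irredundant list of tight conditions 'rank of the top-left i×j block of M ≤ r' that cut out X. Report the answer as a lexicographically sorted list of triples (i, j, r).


Reconstructing r_w from the 18 given conditions:

  i=1: 0 0 0 0 0 1
  i=2: 0 1 1 1 1 2
  i=3: 1 2 2 2 2 3
  i=4: 1 2 2 3 3 4
  i=5: 1 2 2 3 4 5
  i=6: 1 2 3 4 5 6

giving w = (6, 2, 1, 4, 5, 3) via Δ²R.

Rothe diagram D(w) (8 cells), 3 SE-corners (essential conditions):

[(1, 5, 0), (2, 1, 0), (5, 3, 2)]


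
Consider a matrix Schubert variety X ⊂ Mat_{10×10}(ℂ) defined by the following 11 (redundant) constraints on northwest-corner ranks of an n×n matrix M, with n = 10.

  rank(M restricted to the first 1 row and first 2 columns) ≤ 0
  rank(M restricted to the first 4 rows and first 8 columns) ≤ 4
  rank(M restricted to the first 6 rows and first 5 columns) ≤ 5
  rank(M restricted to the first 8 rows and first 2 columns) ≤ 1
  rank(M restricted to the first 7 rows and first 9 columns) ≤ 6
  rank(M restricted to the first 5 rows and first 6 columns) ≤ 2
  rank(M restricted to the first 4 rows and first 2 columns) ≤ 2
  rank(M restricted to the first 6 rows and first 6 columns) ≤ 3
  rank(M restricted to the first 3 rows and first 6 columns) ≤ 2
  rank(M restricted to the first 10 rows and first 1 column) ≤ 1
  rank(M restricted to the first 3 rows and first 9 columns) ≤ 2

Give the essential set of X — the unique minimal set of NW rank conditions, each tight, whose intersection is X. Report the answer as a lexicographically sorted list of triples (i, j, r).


Reconstructing r_w from the 11 given conditions:

  R[1]: 0  0  1  1  1  1  1  1  1  1
  R[2]: 1  1  2  2  2  2  2  2  2  2
  R[3]: 1  1  2  2  2  2  2  2  2  3
  R[4]: 1  1  2  2  2  2  3  3  3  4
  R[5]: 1  1  2  2  2  2  3  4  4  5
  R[6]: 1  1  2  3  3  3  4  5  5  6
  R[7]: 1  1  2  3  4  4  5  6  6  7
  R[8]: 1  1  2  3  4  5  6  7  7  8
  R[9]: 1  2  3  4  5  6  7  8  8  9
  R[10]: 1  2  3  4  5  6  7  8  9  10

hence w(1..10) = (3, 1, 10, 7, 8, 4, 5, 6, 2, 9).

ℓ(w)=20; the 4 essential cells (i,j,r):

[(1, 2, 0), (3, 9, 2), (5, 6, 2), (8, 2, 1)]


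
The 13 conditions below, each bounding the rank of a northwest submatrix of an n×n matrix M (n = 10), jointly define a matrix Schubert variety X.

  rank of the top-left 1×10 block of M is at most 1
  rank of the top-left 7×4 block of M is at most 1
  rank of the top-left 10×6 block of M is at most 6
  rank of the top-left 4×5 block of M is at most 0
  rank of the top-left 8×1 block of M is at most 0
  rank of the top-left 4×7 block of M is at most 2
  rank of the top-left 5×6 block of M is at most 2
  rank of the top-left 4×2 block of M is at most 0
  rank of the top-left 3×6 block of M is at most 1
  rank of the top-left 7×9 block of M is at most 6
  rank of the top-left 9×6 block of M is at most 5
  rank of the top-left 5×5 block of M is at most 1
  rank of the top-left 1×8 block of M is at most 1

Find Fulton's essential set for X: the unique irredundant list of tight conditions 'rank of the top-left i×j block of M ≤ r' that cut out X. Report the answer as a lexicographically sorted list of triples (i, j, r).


The tightest implied rank at each (i,j), from the 13 conditions:

  0 | 0 | 0 | 0 | 0 | 1 | 1 | 1 | 1 | 1
  0 | 0 | 0 | 0 | 0 | 1 | 2 | 2 | 2 | 2
  0 | 0 | 0 | 0 | 0 | 1 | 2 | 3 | 3 | 3
  0 | 0 | 0 | 0 | 0 | 1 | 2 | 3 | 4 | 4
  0 | 1 | 1 | 1 | 1 | 2 | 3 | 4 | 5 | 5
  0 | 1 | 1 | 1 | 2 | 3 | 4 | 5 | 6 | 6
  0 | 1 | 1 | 1 | 2 | 3 | 4 | 5 | 6 | 7
  0 | 1 | 2 | 2 | 3 | 4 | 5 | 6 | 7 | 8
  1 | 2 | 3 | 3 | 4 | 5 | 6 | 7 | 8 | 9
  1 | 2 | 3 | 4 | 5 | 6 | 7 | 8 | 9 | 10

giving w = (6, 7, 8, 9, 2, 5, 10, 3, 1, 4) via Δ²R.

Rothe diagram D(w) (28 cells), 3 SE-corners (essential conditions):

[(4, 5, 0), (7, 4, 1), (8, 1, 0)]


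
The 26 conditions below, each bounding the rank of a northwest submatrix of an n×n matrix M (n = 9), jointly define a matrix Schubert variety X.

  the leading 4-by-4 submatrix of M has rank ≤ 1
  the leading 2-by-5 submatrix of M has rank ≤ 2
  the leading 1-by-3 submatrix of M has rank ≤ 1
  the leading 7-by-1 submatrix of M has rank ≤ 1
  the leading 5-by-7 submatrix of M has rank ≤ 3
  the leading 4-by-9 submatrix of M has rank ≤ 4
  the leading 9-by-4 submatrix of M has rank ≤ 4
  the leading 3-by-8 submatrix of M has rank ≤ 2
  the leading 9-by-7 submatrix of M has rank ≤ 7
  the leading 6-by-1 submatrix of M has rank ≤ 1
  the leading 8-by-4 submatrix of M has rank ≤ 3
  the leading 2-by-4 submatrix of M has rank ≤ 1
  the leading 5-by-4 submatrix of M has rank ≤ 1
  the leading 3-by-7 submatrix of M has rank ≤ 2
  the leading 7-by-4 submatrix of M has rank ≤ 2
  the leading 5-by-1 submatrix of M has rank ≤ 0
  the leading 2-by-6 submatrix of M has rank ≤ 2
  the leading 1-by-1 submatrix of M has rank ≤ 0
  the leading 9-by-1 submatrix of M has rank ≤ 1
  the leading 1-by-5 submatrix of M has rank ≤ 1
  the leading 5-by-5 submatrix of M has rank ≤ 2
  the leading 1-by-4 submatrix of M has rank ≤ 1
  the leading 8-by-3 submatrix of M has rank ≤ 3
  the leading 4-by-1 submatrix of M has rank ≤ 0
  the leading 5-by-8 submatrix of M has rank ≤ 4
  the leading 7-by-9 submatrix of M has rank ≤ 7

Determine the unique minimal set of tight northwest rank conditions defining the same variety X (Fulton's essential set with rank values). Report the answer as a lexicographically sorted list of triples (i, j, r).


Propagating the 26 rank bounds to every northwest block:

  i=1: 0, 1, 1, 1, 1, 1, 1, 1, 1
  i=2: 0, 1, 1, 1, 2, 2, 2, 2, 2
  i=3: 0, 1, 1, 1, 2, 2, 2, 2, 3
  i=4: 0, 1, 1, 1, 2, 3, 3, 3, 4
  i=5: 0, 1, 1, 1, 2, 3, 3, 4, 5
  i=6: 1, 2, 2, 2, 3, 4, 4, 5, 6
  i=7: 1, 2, 2, 2, 3, 4, 5, 6, 7
  i=8: 1, 2, 3, 3, 4, 5, 6, 7, 8
  i=9: 1, 2, 3, 4, 5, 6, 7, 8, 9

giving w = (2, 5, 9, 6, 8, 1, 7, 3, 4) via Δ²R.

|D(w)|=19, |Ess(w)|=5:

[(3, 8, 2), (5, 1, 0), (5, 4, 1), (5, 7, 3), (7, 4, 2)]


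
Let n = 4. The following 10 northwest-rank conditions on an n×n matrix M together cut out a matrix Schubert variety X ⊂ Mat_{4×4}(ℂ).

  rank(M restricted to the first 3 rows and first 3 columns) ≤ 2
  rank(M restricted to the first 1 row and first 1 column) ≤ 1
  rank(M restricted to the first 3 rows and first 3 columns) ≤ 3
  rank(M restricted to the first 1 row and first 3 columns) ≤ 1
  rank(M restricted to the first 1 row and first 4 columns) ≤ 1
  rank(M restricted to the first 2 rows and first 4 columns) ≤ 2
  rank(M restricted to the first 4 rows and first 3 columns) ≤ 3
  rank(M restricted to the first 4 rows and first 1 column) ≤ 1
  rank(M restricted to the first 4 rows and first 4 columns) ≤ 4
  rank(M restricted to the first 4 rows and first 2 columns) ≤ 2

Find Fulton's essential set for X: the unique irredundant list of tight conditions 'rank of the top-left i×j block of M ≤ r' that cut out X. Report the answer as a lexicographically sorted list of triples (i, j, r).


The tightest implied rank at each (i,j), from the 10 conditions:

  R[1]: 1  1  1  1
  R[2]: 1  2  2  2
  R[3]: 1  2  2  3
  R[4]: 1  2  3  4

so w = (1, 2, 4, 3).

|D(w)|=1, |Ess(w)|=1:

[(3, 3, 2)]


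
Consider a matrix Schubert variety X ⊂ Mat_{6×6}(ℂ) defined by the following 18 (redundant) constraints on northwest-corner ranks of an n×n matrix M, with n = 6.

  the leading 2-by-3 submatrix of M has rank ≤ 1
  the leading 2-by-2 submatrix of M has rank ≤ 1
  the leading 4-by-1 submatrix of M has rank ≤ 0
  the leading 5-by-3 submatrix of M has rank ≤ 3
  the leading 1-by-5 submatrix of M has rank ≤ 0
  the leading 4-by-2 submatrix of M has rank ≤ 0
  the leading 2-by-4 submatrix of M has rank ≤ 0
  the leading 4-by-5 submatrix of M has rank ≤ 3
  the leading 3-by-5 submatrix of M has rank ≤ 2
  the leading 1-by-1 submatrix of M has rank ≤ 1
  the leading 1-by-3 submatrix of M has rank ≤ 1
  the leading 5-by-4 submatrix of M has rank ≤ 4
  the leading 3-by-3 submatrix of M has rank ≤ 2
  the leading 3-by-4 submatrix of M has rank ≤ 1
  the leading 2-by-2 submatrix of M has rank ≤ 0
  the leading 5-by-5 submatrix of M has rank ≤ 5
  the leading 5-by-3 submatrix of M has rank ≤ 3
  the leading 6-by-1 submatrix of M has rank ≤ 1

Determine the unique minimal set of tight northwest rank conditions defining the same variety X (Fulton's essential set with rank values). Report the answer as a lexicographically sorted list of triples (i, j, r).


Recovering R(i,j) via the rank-extension bound from the 18 conditions:

  R[1]: 0 | 0 | 0 | 0 | 0 | 1
  R[2]: 0 | 0 | 0 | 0 | 1 | 2
  R[3]: 0 | 0 | 1 | 1 | 2 | 3
  R[4]: 0 | 0 | 1 | 2 | 3 | 4
  R[5]: 1 | 1 | 2 | 3 | 4 | 5
  R[6]: 1 | 2 | 3 | 4 | 5 | 6

second differences of R give the permutation w = (6, 5, 3, 4, 1, 2).

3 SE-corners of the 13-cell Rothe diagram give Ess(w):

[(1, 5, 0), (2, 4, 0), (4, 2, 0)]


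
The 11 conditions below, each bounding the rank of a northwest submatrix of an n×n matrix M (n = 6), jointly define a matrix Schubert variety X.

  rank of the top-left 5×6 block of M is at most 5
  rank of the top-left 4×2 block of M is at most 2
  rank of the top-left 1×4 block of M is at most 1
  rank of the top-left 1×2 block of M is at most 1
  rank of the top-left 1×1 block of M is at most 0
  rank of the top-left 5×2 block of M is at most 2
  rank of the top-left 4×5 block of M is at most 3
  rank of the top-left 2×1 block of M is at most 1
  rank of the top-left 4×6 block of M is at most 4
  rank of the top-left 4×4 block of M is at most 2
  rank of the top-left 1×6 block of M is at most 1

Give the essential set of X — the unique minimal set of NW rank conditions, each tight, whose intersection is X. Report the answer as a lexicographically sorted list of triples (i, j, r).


The tightest implied rank at each (i,j), from the 11 conditions:

  R[1]: 0, 1, 1, 1, 1, 1
  R[2]: 1, 2, 2, 2, 2, 2
  R[3]: 1, 2, 2, 2, 3, 3
  R[4]: 1, 2, 2, 2, 3, 4
  R[5]: 1, 2, 3, 3, 4, 5
  R[6]: 1, 2, 3, 4, 5, 6

hence w(1..6) = (2, 1, 5, 6, 3, 4).

2 SE-corners of the 5-cell Rothe diagram give Ess(w):

[(1, 1, 0), (4, 4, 2)]


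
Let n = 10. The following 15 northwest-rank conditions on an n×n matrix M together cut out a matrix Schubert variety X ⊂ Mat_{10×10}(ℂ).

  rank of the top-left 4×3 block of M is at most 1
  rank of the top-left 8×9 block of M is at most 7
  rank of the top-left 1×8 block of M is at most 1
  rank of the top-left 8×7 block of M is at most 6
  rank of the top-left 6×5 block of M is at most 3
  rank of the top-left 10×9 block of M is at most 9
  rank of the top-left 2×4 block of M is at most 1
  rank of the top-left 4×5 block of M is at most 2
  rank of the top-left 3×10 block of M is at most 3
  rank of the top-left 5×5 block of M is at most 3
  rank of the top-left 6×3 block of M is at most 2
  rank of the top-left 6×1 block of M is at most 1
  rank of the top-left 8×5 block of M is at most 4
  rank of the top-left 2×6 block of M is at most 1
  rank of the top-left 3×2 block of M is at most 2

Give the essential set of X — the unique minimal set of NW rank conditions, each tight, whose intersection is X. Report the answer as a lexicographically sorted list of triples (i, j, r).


Computing R[i][j] = min implied NW-rank bound (n=10, 15 conditions):

  row 1: 1 1 1 1 1 1 1 1 1 1
  row 2: 1 1 1 1 1 1 2 2 2 2
  row 3: 1 1 1 2 2 2 3 3 3 3
  row 4: 1 1 1 2 2 3 4 4 4 4
  row 5: 1 2 2 3 3 4 5 5 5 5
  row 6: 1 2 2 3 3 4 5 6 6 6
  row 7: 1 2 3 4 4 5 6 7 7 7
  row 8: 1 2 3 4 4 5 6 7 7 8
  row 9: 1 2 3 4 5 6 7 8 8 9
  row 10: 1 2 3 4 5 6 7 8 9 10

second differences of R give the permutation w = (1, 7, 4, 6, 2, 8, 3, 10, 5, 9).

|D(w)|=14, |Ess(w)|=7:

[(2, 6, 1), (4, 3, 1), (4, 5, 2), (6, 3, 2), (6, 5, 3), (8, 5, 4), (8, 9, 7)]


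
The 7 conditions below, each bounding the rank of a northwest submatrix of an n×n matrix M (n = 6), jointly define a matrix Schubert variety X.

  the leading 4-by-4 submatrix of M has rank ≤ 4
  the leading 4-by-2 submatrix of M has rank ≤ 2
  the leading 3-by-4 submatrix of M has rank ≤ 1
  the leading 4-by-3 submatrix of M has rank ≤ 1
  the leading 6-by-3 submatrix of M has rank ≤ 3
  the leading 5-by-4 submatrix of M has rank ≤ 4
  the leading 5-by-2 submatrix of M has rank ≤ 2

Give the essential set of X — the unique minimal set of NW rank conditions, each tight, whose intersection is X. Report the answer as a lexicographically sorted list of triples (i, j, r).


Recovering R(i,j) via the rank-extension bound from the 7 conditions:

  R[1]: 1, 1, 1, 1, 1, 1
  R[2]: 1, 1, 1, 1, 2, 2
  R[3]: 1, 1, 1, 1, 2, 3
  R[4]: 1, 1, 1, 2, 3, 4
  R[5]: 1, 2, 2, 3, 4, 5
  R[6]: 1, 2, 3, 4, 5, 6

so w = (1, 5, 6, 4, 2, 3).

Rothe diagram D(w) (8 cells), 2 SE-corners (essential conditions):

[(3, 4, 1), (4, 3, 1)]


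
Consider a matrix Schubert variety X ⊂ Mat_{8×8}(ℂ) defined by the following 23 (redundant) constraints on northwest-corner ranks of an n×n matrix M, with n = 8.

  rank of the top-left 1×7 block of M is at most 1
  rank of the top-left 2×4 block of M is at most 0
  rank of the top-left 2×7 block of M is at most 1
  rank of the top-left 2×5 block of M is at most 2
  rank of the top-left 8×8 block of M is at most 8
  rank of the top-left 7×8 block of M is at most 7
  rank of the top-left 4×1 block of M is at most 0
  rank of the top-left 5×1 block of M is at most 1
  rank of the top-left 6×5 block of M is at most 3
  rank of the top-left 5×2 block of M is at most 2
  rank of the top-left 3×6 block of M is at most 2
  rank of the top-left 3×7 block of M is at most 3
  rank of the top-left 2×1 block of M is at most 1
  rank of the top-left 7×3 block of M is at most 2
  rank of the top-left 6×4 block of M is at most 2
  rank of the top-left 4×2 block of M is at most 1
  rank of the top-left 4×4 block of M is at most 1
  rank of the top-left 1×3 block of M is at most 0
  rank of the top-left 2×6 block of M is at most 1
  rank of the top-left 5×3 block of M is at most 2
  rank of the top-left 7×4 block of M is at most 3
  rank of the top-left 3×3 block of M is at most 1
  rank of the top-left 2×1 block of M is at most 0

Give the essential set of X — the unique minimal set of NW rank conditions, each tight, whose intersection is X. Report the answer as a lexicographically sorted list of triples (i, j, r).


Reconstructing r_w from the 23 given conditions:

  R[1]: 0, 0, 0, 0, 1, 1, 1, 1
  R[2]: 0, 0, 0, 0, 1, 1, 1, 2
  R[3]: 0, 1, 1, 1, 2, 2, 2, 3
  R[4]: 0, 1, 1, 1, 2, 3, 3, 4
  R[5]: 1, 2, 2, 2, 3, 4, 4, 5
  R[6]: 1, 2, 2, 2, 3, 4, 5, 6
  R[7]: 1, 2, 2, 3, 4, 5, 6, 7
  R[8]: 1, 2, 3, 4, 5, 6, 7, 8

so w = (5, 8, 2, 6, 1, 7, 4, 3).

Rothe diagram D(w) (17 cells), 6 SE-corners (essential conditions):

[(2, 4, 0), (2, 7, 1), (4, 1, 0), (4, 4, 1), (6, 4, 2), (7, 3, 2)]


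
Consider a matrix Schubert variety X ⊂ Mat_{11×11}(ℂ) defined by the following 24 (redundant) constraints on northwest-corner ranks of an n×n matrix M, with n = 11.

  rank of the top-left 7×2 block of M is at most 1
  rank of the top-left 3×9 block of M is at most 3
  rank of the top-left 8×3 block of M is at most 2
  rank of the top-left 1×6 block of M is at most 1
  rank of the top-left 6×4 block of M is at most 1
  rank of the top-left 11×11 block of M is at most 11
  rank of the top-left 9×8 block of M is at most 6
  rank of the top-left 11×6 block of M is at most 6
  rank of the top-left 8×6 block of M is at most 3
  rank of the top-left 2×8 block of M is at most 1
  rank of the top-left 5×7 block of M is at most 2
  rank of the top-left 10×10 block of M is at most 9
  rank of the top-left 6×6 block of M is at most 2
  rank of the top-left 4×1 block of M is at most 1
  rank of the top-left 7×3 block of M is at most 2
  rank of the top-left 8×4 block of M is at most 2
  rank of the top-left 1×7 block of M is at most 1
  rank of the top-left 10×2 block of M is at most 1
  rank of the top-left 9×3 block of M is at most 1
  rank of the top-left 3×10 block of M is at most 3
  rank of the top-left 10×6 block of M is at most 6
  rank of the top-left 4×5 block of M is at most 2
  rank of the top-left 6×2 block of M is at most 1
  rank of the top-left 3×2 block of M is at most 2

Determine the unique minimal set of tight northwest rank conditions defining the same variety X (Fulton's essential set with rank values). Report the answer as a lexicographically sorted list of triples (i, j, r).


Reconstructing r_w from the 24 given conditions:

  row 1: 1 1 1 1 1 1 1 1 1 1 1
  row 2: 1 1 1 1 1 1 1 1 2 2 2
  row 3: 1 1 1 1 2 2 2 2 3 3 3
  row 4: 1 1 1 1 2 2 2 3 4 4 4
  row 5: 1 1 1 1 2 2 2 3 4 5 5
  row 6: 1 1 1 1 2 2 3 4 5 6 6
  row 7: 1 1 1 2 3 3 4 5 6 7 7
  row 8: 1 1 1 2 3 3 4 5 6 7 8
  row 9: 1 1 1 2 3 4 5 6 7 8 9
  row 10: 1 1 2 3 4 5 6 7 8 9 10
  row 11: 1 2 3 4 5 6 7 8 9 10 11

hence w(1..11) = (1, 9, 5, 8, 10, 7, 4, 11, 6, 3, 2).

7 SE-corners of the 32-cell Rothe diagram give Ess(w):

[(2, 8, 1), (5, 7, 2), (6, 4, 1), (6, 6, 2), (8, 6, 3), (9, 3, 1), (10, 2, 1)]


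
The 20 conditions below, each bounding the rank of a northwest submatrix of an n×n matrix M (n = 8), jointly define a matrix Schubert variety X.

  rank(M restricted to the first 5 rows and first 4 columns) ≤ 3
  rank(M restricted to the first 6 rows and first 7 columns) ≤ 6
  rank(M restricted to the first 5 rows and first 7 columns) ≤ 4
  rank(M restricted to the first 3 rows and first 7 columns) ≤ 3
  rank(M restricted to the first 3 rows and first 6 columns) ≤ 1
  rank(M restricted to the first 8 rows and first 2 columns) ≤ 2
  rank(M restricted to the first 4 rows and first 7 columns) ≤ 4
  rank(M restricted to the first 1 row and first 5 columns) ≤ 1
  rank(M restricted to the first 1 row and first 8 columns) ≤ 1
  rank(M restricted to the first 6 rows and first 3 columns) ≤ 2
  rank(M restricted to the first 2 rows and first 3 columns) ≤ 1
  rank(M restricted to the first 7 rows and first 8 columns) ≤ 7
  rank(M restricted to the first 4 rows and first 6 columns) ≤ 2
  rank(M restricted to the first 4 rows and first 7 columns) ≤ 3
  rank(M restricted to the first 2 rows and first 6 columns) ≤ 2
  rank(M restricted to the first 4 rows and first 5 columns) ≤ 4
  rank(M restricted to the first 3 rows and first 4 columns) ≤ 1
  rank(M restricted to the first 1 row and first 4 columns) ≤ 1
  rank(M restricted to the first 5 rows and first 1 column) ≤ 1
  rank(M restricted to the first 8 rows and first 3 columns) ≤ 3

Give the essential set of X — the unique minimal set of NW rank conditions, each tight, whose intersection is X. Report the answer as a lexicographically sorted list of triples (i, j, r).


Recovering R(i,j) via the rank-extension bound from the 20 conditions:

  i=1: 1  1  1  1  1  1  1  1
  i=2: 1  1  1  1  1  1  2  2
  i=3: 1  1  1  1  1  1  2  3
  i=4: 1  2  2  2  2  2  3  4
  i=5: 1  2  2  3  3  3  4  5
  i=6: 1  2  2  3  4  4  5  6
  i=7: 1  2  3  4  5  5  6  7
  i=8: 1  2  3  4  5  6  7  8

second differences of R give the permutation w = (1, 7, 8, 2, 4, 5, 3, 6).

ℓ(w)=12; the 2 essential cells (i,j,r):

[(3, 6, 1), (6, 3, 2)]


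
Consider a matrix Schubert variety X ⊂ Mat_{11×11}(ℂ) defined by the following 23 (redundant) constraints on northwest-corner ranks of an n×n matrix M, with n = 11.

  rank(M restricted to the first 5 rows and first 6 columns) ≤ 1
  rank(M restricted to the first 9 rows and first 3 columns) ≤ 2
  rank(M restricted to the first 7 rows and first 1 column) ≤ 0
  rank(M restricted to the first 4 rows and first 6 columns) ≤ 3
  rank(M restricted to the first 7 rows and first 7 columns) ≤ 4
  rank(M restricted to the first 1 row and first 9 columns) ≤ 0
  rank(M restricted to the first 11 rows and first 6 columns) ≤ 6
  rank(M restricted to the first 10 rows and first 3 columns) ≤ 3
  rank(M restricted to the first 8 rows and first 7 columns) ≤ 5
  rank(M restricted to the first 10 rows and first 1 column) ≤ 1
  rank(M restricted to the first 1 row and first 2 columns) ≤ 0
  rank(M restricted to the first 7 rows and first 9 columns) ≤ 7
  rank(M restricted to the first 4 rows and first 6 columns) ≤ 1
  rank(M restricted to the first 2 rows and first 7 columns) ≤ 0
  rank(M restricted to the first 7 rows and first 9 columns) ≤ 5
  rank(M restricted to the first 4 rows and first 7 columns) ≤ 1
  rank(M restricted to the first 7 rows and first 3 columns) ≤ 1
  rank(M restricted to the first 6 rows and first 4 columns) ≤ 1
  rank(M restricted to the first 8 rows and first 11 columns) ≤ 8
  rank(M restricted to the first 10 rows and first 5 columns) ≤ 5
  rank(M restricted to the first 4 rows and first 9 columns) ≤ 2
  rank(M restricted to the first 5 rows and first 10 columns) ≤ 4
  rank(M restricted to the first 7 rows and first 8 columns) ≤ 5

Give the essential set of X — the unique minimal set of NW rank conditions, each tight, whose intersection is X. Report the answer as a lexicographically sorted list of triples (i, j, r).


Rank table r_w(11×11) implied by the 23 constraints:

  R[1]: 0 | 0 | 0 | 0 | 0 | 0 | 0 | 0 | 0 | 1 | 1
  R[2]: 0 | 0 | 0 | 0 | 0 | 0 | 0 | 1 | 1 | 2 | 2
  R[3]: 0 | 1 | 1 | 1 | 1 | 1 | 1 | 2 | 2 | 3 | 3
  R[4]: 0 | 1 | 1 | 1 | 1 | 1 | 1 | 2 | 2 | 3 | 4
  R[5]: 0 | 1 | 1 | 1 | 1 | 1 | 2 | 3 | 3 | 4 | 5
  R[6]: 0 | 1 | 1 | 1 | 2 | 2 | 3 | 4 | 4 | 5 | 6
  R[7]: 0 | 1 | 1 | 2 | 3 | 3 | 4 | 5 | 5 | 6 | 7
  R[8]: 1 | 2 | 2 | 3 | 4 | 4 | 5 | 6 | 6 | 7 | 8
  R[9]: 1 | 2 | 2 | 3 | 4 | 5 | 6 | 7 | 7 | 8 | 9
  R[10]: 1 | 2 | 3 | 4 | 5 | 6 | 7 | 8 | 8 | 9 | 10
  R[11]: 1 | 2 | 3 | 4 | 5 | 6 | 7 | 8 | 9 | 10 | 11

second differences of R give the permutation w = (10, 8, 2, 11, 7, 5, 4, 1, 6, 3, 9).

9 SE-corners of the 35-cell Rothe diagram give Ess(w):

[(1, 9, 0), (2, 7, 0), (4, 7, 1), (4, 9, 2), (5, 6, 1), (6, 4, 1), (7, 1, 0), (7, 3, 1), (9, 3, 2)]


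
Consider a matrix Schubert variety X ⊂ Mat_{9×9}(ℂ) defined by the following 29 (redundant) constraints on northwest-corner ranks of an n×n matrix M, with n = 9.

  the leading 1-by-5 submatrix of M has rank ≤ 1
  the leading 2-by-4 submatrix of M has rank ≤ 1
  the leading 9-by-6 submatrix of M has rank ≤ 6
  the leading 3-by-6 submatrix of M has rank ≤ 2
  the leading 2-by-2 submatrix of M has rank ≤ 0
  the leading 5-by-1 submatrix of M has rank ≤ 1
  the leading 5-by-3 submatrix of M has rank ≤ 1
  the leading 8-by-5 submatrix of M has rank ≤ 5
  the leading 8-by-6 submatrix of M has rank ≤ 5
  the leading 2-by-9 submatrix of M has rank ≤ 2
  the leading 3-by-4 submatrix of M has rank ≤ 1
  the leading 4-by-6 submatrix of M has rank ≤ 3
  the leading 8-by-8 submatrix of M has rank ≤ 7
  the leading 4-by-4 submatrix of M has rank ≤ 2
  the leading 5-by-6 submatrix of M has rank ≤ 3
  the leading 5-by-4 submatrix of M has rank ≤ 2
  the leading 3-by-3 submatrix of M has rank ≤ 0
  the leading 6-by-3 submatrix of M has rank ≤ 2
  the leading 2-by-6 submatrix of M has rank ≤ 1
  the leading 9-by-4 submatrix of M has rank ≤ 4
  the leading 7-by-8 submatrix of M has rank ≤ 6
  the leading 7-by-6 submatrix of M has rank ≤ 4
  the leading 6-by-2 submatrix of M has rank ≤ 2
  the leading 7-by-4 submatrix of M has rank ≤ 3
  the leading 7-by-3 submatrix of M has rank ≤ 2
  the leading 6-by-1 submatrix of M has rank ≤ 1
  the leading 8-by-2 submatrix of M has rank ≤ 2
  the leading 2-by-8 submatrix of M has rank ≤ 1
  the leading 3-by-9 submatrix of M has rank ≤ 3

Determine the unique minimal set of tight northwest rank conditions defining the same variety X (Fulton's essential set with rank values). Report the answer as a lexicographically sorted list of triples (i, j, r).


Computing R[i][j] = min implied NW-rank bound (n=9, 29 conditions):

  i=1: 0, 0, 0, 1, 1, 1, 1, 1, 1
  i=2: 0, 0, 0, 1, 1, 1, 1, 1, 2
  i=3: 0, 0, 0, 1, 2, 2, 2, 2, 3
  i=4: 1, 1, 1, 2, 3, 3, 3, 3, 4
  i=5: 1, 1, 1, 2, 3, 3, 4, 4, 5
  i=6: 1, 2, 2, 3, 4, 4, 5, 5, 6
  i=7: 1, 2, 2, 3, 4, 4, 5, 6, 7
  i=8: 1, 2, 3, 4, 5, 5, 6, 7, 8
  i=9: 1, 2, 3, 4, 5, 6, 7, 8, 9

second differences of R give the permutation w = (4, 9, 5, 1, 7, 2, 8, 3, 6).

|D(w)|=18, |Ess(w)|=6:

[(2, 8, 1), (3, 3, 0), (5, 3, 1), (5, 6, 3), (7, 3, 2), (7, 6, 4)]


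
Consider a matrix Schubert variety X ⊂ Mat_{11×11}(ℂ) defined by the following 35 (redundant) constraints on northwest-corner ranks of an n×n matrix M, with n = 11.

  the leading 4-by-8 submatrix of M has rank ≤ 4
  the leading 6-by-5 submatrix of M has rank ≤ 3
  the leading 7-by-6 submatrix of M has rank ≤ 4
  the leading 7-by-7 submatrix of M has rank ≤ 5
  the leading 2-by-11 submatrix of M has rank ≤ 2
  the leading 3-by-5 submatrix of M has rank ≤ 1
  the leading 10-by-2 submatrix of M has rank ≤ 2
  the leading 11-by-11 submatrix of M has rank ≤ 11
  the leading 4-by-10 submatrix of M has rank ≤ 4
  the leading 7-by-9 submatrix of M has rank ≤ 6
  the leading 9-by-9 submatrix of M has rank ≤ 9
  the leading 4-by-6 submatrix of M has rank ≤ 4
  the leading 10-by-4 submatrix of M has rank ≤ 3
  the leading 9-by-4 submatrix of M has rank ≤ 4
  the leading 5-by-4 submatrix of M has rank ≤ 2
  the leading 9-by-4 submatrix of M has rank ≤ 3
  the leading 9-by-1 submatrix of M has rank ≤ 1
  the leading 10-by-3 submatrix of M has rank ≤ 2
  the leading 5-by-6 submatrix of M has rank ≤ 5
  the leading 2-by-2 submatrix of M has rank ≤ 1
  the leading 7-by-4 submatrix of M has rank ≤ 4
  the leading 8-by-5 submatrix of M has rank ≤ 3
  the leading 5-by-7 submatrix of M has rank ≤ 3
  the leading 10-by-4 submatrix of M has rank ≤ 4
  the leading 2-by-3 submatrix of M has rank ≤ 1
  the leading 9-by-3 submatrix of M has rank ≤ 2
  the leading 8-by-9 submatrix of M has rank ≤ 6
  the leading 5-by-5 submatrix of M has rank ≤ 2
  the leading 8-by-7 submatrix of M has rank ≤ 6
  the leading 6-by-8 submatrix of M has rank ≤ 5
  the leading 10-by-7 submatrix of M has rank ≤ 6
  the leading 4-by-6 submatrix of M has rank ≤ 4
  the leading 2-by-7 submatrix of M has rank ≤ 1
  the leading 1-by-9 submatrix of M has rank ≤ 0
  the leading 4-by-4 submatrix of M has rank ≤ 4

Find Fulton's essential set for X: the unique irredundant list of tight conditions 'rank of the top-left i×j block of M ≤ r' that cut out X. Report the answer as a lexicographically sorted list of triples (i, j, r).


Rank table r_w(11×11) implied by the 35 constraints:

  R[1]: 0  0  0  0  0  0  0  0  0  1  1
  R[2]: 1  1  1  1  1  1  1  1  1  2  2
  R[3]: 1  1  1  1  1  2  2  2  2  3  3
  R[4]: 1  2  2  2  2  3  3  3  3  4  4
  R[5]: 1  2  2  2  2  3  3  4  4  5  5
  R[6]: 1  2  2  3  3  4  4  5  5  6  6
  R[7]: 1  2  2  3  3  4  5  6  6  7  7
  R[8]: 1  2  2  3  3  4  5  6  6  7  8
  R[9]: 1  2  2  3  4  5  6  7  7  8  9
  R[10]: 1  2  2  3  4  5  6  7  8  9  10
  R[11]: 1  2  3  4  5  6  7  8  9  10  11

hence w(1..11) = (10, 1, 6, 2, 8, 4, 7, 11, 5, 9, 3).

7 SE-corners of the 25-cell Rothe diagram give Ess(w):

[(1, 9, 0), (3, 5, 1), (5, 5, 2), (5, 7, 3), (8, 5, 3), (8, 9, 6), (10, 3, 2)]


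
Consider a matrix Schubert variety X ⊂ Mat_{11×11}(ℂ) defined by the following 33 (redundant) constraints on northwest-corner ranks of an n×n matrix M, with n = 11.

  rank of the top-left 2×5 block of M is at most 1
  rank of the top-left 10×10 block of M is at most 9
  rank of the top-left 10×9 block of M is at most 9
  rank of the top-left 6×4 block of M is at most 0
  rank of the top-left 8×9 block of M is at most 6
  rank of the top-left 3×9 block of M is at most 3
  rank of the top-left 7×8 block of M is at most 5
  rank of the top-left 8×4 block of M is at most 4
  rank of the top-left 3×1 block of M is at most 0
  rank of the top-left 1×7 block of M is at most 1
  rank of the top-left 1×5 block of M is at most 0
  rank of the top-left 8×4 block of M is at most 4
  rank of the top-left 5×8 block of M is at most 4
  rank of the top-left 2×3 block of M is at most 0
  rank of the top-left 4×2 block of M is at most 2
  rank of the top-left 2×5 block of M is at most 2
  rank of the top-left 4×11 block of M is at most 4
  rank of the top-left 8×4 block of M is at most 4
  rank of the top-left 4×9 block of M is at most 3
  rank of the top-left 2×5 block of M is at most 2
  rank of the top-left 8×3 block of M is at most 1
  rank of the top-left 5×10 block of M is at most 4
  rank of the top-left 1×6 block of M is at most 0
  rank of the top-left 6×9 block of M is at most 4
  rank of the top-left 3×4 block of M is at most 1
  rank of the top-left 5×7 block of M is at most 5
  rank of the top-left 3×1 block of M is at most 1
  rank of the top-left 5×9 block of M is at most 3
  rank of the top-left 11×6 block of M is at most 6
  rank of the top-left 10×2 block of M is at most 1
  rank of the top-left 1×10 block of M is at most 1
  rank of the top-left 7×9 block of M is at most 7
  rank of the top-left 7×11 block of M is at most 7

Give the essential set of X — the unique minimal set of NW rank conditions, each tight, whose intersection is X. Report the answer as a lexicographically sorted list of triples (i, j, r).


Reconstructing r_w from the 33 given conditions:

  0  0  0  0  0  0  1  1  1  1  1
  0  0  0  0  1  1  2  2  2  2  2
  0  0  0  0  1  2  3  3  3  3  3
  0  0  0  0  1  2  3  3  3  4  4
  0  0  0  0  1  2  3  3  3  4  5
  0  0  0  0  1  2  3  4  4  5  6
  1  1  1  1  2  3  4  5  5  6  7
  1  1  1  2  3  4  5  6  6  7  8
  1  1  2  3  4  5  6  7  7  8  9
  1  1  2  3  4  5  6  7  8  9  10
  1  2  3  4  5  6  7  8  9  10  11

so w = (7, 5, 6, 10, 11, 8, 1, 4, 3, 9, 2).

D(w) has 34 cells with 5 SE-corners; essential set:

[(1, 6, 0), (5, 9, 3), (6, 4, 0), (8, 3, 1), (10, 2, 1)]


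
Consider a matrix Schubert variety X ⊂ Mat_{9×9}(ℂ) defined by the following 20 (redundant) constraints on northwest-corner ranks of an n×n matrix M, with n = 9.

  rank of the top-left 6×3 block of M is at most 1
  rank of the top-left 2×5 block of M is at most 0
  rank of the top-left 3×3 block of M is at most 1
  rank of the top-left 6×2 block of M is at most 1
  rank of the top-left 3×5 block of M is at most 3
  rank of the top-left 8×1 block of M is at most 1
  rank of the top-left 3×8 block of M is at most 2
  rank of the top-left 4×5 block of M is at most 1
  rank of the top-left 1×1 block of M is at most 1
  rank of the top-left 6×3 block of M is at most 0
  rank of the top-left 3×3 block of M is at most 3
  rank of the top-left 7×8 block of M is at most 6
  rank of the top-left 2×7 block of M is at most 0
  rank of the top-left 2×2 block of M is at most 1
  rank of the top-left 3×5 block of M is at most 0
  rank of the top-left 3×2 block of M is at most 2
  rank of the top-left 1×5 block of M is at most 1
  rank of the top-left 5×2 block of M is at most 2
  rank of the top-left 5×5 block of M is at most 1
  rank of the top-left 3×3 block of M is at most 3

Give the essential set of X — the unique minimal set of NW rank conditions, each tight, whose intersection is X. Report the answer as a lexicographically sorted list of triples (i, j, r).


Computing R[i][j] = min implied NW-rank bound (n=9, 20 conditions):

  i=1: 0  0  0  0  0  0  0  1  1
  i=2: 0  0  0  0  0  0  0  1  2
  i=3: 0  0  0  0  0  1  1  2  3
  i=4: 0  0  0  1  1  2  2  3  4
  i=5: 0  0  0  1  1  2  3  4  5
  i=6: 0  0  0  1  2  3  4  5  6
  i=7: 1  1  1  2  3  4  5  6  7
  i=8: 1  2  2  3  4  5  6  7  8
  i=9: 1  2  3  4  5  6  7  8  9

hence w(1..9) = (8, 9, 6, 4, 7, 5, 1, 2, 3).

|D(w)|=29, |Ess(w)|=4:

[(2, 7, 0), (3, 5, 0), (5, 5, 1), (6, 3, 0)]


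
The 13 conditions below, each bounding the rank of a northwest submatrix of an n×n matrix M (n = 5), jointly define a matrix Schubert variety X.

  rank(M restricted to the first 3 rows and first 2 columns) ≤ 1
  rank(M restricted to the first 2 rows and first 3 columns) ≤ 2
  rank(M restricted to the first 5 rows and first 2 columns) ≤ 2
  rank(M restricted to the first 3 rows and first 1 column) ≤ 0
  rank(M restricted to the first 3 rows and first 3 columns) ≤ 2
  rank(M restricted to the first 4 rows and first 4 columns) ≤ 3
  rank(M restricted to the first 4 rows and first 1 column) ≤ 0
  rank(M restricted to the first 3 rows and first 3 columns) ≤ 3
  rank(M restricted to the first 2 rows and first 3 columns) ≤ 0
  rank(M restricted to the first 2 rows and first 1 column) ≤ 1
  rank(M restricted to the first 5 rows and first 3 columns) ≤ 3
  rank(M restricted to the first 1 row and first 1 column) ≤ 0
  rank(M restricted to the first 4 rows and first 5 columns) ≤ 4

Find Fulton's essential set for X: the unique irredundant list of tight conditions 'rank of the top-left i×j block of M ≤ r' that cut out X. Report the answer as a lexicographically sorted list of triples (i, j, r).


Propagating the 13 rank bounds to every northwest block:

  row 1: 0 | 0 | 0 | 1 | 1
  row 2: 0 | 0 | 0 | 1 | 2
  row 3: 0 | 1 | 1 | 2 | 3
  row 4: 0 | 1 | 2 | 3 | 4
  row 5: 1 | 2 | 3 | 4 | 5

so w = (4, 5, 2, 3, 1).

Rothe diagram D(w) (8 cells), 2 SE-corners (essential conditions):

[(2, 3, 0), (4, 1, 0)]


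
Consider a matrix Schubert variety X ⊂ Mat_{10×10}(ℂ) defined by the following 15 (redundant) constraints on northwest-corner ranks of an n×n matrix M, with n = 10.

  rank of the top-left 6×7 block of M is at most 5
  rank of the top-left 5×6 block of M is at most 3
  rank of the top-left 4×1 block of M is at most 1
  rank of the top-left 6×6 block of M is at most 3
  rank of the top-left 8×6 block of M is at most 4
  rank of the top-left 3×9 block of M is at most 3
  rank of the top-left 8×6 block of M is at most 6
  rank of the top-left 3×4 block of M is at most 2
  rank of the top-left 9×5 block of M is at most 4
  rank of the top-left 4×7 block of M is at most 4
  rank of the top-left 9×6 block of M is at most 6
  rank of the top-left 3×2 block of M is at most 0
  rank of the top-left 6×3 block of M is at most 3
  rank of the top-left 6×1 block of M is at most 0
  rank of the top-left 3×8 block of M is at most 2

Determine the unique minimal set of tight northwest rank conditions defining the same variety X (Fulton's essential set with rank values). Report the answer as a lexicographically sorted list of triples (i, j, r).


Recovering R(i,j) via the rank-extension bound from the 15 conditions:

  row 1: 0 0 1 1 1 1 1 1 1 1
  row 2: 0 0 1 2 2 2 2 2 2 2
  row 3: 0 0 1 2 2 2 2 2 3 3
  row 4: 0 1 2 3 3 3 3 3 4 4
  row 5: 0 1 2 3 3 3 4 4 5 5
  row 6: 0 1 2 3 3 3 4 5 6 6
  row 7: 1 2 3 4 4 4 5 6 7 7
  row 8: 1 2 3 4 4 4 5 6 7 8
  row 9: 1 2 3 4 4 5 6 7 8 9
  row 10: 1 2 3 4 5 6 7 8 9 10

so w = (3, 4, 9, 2, 7, 8, 1, 10, 6, 5).

Fulton essential set (6 of the 20 Rothe cells):

[(3, 2, 0), (3, 8, 2), (6, 1, 0), (6, 6, 3), (8, 6, 4), (9, 5, 4)]


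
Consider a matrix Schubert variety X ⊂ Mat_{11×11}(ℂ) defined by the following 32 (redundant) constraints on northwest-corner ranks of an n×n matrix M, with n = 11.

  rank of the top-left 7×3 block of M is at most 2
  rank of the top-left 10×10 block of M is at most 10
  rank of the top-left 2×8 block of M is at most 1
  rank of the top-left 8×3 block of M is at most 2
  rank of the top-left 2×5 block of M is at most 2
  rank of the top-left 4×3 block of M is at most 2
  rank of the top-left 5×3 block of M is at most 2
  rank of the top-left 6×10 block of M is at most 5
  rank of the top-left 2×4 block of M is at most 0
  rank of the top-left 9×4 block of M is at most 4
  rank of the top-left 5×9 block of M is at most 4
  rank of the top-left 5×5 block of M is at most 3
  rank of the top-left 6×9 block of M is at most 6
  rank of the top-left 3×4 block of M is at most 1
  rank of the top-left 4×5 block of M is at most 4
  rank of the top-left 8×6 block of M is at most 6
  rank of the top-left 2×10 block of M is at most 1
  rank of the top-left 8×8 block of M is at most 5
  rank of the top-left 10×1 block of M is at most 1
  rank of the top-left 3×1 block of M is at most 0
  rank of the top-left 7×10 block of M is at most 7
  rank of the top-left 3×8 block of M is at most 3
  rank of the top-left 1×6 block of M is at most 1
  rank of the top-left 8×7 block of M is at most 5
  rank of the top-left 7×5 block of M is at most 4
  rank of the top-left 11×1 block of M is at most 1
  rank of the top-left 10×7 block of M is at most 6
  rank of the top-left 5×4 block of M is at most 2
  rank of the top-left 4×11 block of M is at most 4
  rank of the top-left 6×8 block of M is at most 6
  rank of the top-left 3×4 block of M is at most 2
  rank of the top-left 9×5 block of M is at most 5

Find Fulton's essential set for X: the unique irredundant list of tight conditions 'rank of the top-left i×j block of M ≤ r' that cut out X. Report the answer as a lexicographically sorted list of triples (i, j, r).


Propagating the 32 rank bounds to every northwest block:

  0  0  0  0  1  1  1  1  1  1  1
  0  0  0  0  1  1  1  1  1  1  2
  0  1  1  1  2  2  2  2  2  2  3
  1  2  2  2  3  3  3  3  3  3  4
  1  2  2  2  3  4  4  4  4  4  5
  1  2  2  3  4  5  5  5  5  5  6
  1  2  2  3  4  5  5  5  6  6  7
  1  2  2  3  4  5  5  5  6  7  8
  1  2  3  4  5  6  6  6  7  8  9
  1  2  3  4  5  6  6  7  8  9  10
  1  2  3  4  5  6  7  8  9  10  11

second differences of R give the permutation w = (5, 11, 2, 1, 6, 4, 9, 10, 3, 8, 7).

ℓ(w)=24; the 7 essential cells (i,j,r):

[(2, 4, 0), (2, 10, 1), (3, 1, 0), (5, 4, 2), (8, 3, 2), (8, 8, 5), (10, 7, 6)]
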